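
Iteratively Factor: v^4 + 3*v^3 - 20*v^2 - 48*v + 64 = (v - 1)*(v^3 + 4*v^2 - 16*v - 64) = (v - 1)*(v + 4)*(v^2 - 16) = (v - 1)*(v + 4)^2*(v - 4)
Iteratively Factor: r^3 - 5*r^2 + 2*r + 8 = (r - 4)*(r^2 - r - 2) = (r - 4)*(r + 1)*(r - 2)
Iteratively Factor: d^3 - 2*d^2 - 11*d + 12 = (d - 1)*(d^2 - d - 12) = (d - 4)*(d - 1)*(d + 3)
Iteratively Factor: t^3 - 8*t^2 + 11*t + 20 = (t + 1)*(t^2 - 9*t + 20) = (t - 5)*(t + 1)*(t - 4)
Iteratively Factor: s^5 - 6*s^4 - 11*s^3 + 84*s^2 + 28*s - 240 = (s - 5)*(s^4 - s^3 - 16*s^2 + 4*s + 48) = (s - 5)*(s - 2)*(s^3 + s^2 - 14*s - 24) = (s - 5)*(s - 2)*(s + 2)*(s^2 - s - 12) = (s - 5)*(s - 2)*(s + 2)*(s + 3)*(s - 4)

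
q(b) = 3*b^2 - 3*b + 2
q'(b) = 6*b - 3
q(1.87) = 6.88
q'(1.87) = 8.22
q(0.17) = 1.58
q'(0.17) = -1.98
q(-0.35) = 3.42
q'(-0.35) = -5.10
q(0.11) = 1.71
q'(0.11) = -2.34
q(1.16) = 2.56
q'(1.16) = 3.96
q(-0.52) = 4.37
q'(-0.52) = -6.12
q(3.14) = 22.16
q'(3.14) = 15.84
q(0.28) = 1.40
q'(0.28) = -1.32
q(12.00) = 398.00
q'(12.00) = 69.00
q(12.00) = 398.00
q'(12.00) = 69.00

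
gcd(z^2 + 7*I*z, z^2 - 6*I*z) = z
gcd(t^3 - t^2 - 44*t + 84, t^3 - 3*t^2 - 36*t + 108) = t - 6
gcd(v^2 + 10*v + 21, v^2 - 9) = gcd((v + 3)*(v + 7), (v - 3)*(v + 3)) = v + 3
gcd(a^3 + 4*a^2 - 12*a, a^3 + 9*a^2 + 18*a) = a^2 + 6*a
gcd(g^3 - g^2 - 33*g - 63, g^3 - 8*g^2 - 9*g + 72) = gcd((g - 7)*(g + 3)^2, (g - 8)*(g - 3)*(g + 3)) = g + 3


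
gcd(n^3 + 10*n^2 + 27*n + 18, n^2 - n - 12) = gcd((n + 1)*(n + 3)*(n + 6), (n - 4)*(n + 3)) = n + 3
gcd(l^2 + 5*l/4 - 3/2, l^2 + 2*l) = l + 2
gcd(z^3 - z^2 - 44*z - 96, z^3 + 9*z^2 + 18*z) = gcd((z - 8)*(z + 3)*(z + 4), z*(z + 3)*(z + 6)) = z + 3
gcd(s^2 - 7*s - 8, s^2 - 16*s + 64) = s - 8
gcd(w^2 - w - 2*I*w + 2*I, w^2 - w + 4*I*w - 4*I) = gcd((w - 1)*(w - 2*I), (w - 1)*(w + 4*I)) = w - 1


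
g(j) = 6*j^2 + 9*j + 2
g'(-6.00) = -63.00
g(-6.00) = 164.00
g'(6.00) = 81.00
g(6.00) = 272.00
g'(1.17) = 23.04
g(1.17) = 20.74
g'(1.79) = 30.48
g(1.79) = 37.33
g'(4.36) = 61.32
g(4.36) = 155.30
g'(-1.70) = -11.40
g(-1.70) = 4.04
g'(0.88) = 19.56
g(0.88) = 14.57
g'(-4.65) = -46.80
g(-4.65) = 89.88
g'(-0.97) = -2.64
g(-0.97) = -1.08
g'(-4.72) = -47.64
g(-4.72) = 93.19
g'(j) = 12*j + 9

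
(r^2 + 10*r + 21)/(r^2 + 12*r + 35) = (r + 3)/(r + 5)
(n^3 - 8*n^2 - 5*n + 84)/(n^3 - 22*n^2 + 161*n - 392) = (n^2 - n - 12)/(n^2 - 15*n + 56)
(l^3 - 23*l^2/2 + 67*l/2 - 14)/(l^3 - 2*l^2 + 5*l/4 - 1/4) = 2*(l^2 - 11*l + 28)/(2*l^2 - 3*l + 1)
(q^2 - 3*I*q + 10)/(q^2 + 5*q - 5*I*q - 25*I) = (q + 2*I)/(q + 5)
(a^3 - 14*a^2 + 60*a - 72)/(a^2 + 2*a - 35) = (a^3 - 14*a^2 + 60*a - 72)/(a^2 + 2*a - 35)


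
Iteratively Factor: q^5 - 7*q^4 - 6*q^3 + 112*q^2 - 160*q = (q - 4)*(q^4 - 3*q^3 - 18*q^2 + 40*q) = (q - 4)*(q + 4)*(q^3 - 7*q^2 + 10*q) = (q - 4)*(q - 2)*(q + 4)*(q^2 - 5*q) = (q - 5)*(q - 4)*(q - 2)*(q + 4)*(q)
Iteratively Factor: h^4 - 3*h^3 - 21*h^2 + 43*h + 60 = (h - 5)*(h^3 + 2*h^2 - 11*h - 12) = (h - 5)*(h + 1)*(h^2 + h - 12) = (h - 5)*(h + 1)*(h + 4)*(h - 3)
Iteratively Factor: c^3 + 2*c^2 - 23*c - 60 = (c + 3)*(c^2 - c - 20) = (c - 5)*(c + 3)*(c + 4)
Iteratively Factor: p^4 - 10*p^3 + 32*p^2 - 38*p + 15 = (p - 5)*(p^3 - 5*p^2 + 7*p - 3) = (p - 5)*(p - 3)*(p^2 - 2*p + 1) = (p - 5)*(p - 3)*(p - 1)*(p - 1)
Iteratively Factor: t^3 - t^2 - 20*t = (t)*(t^2 - t - 20) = t*(t - 5)*(t + 4)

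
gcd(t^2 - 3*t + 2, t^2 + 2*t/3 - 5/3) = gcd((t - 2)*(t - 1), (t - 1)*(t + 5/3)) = t - 1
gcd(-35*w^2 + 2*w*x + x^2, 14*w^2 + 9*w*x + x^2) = 7*w + x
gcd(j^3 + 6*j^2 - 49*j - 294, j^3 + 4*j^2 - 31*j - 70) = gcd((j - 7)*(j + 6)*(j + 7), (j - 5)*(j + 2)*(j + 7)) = j + 7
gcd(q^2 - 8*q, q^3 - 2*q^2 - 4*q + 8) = 1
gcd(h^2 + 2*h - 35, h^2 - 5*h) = h - 5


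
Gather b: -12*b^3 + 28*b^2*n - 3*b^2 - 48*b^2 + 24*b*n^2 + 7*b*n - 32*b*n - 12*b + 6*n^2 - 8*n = -12*b^3 + b^2*(28*n - 51) + b*(24*n^2 - 25*n - 12) + 6*n^2 - 8*n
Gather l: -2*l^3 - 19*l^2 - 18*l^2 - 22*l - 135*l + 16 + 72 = -2*l^3 - 37*l^2 - 157*l + 88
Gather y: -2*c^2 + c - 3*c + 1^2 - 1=-2*c^2 - 2*c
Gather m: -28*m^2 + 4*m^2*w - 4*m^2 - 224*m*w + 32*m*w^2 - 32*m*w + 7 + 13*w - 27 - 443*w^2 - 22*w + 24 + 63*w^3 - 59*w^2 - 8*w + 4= m^2*(4*w - 32) + m*(32*w^2 - 256*w) + 63*w^3 - 502*w^2 - 17*w + 8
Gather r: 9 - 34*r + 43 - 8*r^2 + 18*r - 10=-8*r^2 - 16*r + 42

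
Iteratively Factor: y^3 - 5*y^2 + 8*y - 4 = (y - 1)*(y^2 - 4*y + 4) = (y - 2)*(y - 1)*(y - 2)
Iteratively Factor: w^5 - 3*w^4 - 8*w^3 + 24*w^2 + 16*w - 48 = (w + 2)*(w^4 - 5*w^3 + 2*w^2 + 20*w - 24) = (w - 2)*(w + 2)*(w^3 - 3*w^2 - 4*w + 12) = (w - 3)*(w - 2)*(w + 2)*(w^2 - 4) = (w - 3)*(w - 2)*(w + 2)^2*(w - 2)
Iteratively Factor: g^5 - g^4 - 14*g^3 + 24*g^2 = (g - 2)*(g^4 + g^3 - 12*g^2) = g*(g - 2)*(g^3 + g^2 - 12*g) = g^2*(g - 2)*(g^2 + g - 12) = g^2*(g - 3)*(g - 2)*(g + 4)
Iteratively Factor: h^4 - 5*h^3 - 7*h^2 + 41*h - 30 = (h - 5)*(h^3 - 7*h + 6) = (h - 5)*(h - 2)*(h^2 + 2*h - 3) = (h - 5)*(h - 2)*(h - 1)*(h + 3)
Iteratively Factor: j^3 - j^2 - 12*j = (j)*(j^2 - j - 12) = j*(j + 3)*(j - 4)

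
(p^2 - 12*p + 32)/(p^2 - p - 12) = (p - 8)/(p + 3)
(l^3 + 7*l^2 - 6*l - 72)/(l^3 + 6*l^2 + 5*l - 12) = (l^2 + 3*l - 18)/(l^2 + 2*l - 3)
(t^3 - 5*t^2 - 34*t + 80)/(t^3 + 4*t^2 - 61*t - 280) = (t - 2)/(t + 7)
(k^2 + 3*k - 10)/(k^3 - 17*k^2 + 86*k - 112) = (k + 5)/(k^2 - 15*k + 56)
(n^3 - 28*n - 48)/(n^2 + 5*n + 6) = (n^2 - 2*n - 24)/(n + 3)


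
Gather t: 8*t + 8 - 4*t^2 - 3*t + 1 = -4*t^2 + 5*t + 9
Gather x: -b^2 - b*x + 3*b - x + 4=-b^2 + 3*b + x*(-b - 1) + 4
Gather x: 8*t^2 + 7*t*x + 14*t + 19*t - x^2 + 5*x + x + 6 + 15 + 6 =8*t^2 + 33*t - x^2 + x*(7*t + 6) + 27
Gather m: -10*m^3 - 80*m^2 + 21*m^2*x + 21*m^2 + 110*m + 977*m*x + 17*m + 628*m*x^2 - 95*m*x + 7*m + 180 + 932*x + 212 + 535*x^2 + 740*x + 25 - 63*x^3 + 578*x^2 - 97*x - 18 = -10*m^3 + m^2*(21*x - 59) + m*(628*x^2 + 882*x + 134) - 63*x^3 + 1113*x^2 + 1575*x + 399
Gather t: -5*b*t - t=t*(-5*b - 1)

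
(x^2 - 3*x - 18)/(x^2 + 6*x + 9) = (x - 6)/(x + 3)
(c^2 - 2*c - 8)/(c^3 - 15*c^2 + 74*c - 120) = (c + 2)/(c^2 - 11*c + 30)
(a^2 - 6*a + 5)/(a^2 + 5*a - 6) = (a - 5)/(a + 6)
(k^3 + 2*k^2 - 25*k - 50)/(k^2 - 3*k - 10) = k + 5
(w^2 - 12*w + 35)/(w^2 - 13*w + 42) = (w - 5)/(w - 6)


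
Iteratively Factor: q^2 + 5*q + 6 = (q + 2)*(q + 3)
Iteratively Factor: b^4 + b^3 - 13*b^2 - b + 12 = (b - 3)*(b^3 + 4*b^2 - b - 4) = (b - 3)*(b + 4)*(b^2 - 1) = (b - 3)*(b - 1)*(b + 4)*(b + 1)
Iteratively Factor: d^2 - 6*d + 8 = (d - 4)*(d - 2)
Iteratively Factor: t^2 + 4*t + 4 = (t + 2)*(t + 2)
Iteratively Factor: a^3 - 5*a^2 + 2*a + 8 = (a + 1)*(a^2 - 6*a + 8) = (a - 2)*(a + 1)*(a - 4)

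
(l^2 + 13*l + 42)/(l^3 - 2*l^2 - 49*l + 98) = (l + 6)/(l^2 - 9*l + 14)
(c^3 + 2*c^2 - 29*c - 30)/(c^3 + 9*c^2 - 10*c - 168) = (c^2 - 4*c - 5)/(c^2 + 3*c - 28)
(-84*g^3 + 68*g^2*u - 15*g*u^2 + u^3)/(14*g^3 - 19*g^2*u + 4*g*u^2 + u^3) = (42*g^2 - 13*g*u + u^2)/(-7*g^2 + 6*g*u + u^2)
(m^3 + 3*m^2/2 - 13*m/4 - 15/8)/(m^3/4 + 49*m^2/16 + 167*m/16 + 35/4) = 2*(8*m^3 + 12*m^2 - 26*m - 15)/(4*m^3 + 49*m^2 + 167*m + 140)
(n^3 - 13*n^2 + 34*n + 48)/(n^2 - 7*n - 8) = n - 6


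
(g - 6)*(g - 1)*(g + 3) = g^3 - 4*g^2 - 15*g + 18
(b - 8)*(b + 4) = b^2 - 4*b - 32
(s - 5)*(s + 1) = s^2 - 4*s - 5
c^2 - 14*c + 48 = (c - 8)*(c - 6)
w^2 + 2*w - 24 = (w - 4)*(w + 6)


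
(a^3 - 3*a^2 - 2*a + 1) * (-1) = -a^3 + 3*a^2 + 2*a - 1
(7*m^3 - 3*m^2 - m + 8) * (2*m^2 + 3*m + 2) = 14*m^5 + 15*m^4 + 3*m^3 + 7*m^2 + 22*m + 16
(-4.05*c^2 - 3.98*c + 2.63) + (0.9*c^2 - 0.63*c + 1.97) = -3.15*c^2 - 4.61*c + 4.6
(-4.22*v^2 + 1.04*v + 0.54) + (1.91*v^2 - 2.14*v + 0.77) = -2.31*v^2 - 1.1*v + 1.31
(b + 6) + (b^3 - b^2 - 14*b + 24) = b^3 - b^2 - 13*b + 30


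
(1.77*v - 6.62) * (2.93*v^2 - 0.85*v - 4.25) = 5.1861*v^3 - 20.9011*v^2 - 1.8955*v + 28.135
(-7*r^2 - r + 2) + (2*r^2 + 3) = -5*r^2 - r + 5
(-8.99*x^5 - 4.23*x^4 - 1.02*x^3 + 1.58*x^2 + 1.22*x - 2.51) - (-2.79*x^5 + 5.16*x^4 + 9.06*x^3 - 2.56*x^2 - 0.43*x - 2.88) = -6.2*x^5 - 9.39*x^4 - 10.08*x^3 + 4.14*x^2 + 1.65*x + 0.37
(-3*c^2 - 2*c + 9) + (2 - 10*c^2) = -13*c^2 - 2*c + 11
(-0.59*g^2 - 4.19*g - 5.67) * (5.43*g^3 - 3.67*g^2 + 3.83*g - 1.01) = -3.2037*g^5 - 20.5864*g^4 - 17.6705*g^3 + 5.3571*g^2 - 17.4842*g + 5.7267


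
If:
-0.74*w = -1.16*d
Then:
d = 0.637931034482759*w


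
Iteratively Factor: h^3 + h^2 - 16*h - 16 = (h + 1)*(h^2 - 16) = (h + 1)*(h + 4)*(h - 4)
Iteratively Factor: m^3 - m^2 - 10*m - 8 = (m + 1)*(m^2 - 2*m - 8) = (m - 4)*(m + 1)*(m + 2)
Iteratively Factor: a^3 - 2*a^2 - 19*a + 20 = (a + 4)*(a^2 - 6*a + 5) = (a - 5)*(a + 4)*(a - 1)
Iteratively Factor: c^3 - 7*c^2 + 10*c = (c - 5)*(c^2 - 2*c) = (c - 5)*(c - 2)*(c)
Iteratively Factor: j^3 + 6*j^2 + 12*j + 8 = (j + 2)*(j^2 + 4*j + 4) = (j + 2)^2*(j + 2)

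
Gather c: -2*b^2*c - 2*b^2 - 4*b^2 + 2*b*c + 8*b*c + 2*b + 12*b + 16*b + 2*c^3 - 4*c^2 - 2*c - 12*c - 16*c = -6*b^2 + 30*b + 2*c^3 - 4*c^2 + c*(-2*b^2 + 10*b - 30)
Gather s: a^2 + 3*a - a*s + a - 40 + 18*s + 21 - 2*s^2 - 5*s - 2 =a^2 + 4*a - 2*s^2 + s*(13 - a) - 21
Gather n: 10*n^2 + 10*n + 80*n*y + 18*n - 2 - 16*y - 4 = 10*n^2 + n*(80*y + 28) - 16*y - 6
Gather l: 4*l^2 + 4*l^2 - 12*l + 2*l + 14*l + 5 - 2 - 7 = 8*l^2 + 4*l - 4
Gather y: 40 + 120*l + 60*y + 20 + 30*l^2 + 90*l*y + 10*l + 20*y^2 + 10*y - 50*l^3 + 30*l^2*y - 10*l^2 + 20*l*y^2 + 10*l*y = -50*l^3 + 20*l^2 + 130*l + y^2*(20*l + 20) + y*(30*l^2 + 100*l + 70) + 60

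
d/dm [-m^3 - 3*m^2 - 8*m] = -3*m^2 - 6*m - 8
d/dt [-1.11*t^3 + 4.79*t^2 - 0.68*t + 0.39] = -3.33*t^2 + 9.58*t - 0.68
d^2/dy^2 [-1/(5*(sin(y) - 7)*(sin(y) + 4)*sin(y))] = (9*sin(y)^3 - 33*sin(y)^2 - 32*sin(y) + 300 + 898/sin(y) - 504/sin(y)^2 - 1568/sin(y)^3)/(5*(sin(y) - 7)^3*(sin(y) + 4)^3)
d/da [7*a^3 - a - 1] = 21*a^2 - 1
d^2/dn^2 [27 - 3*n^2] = -6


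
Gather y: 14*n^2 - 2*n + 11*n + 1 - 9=14*n^2 + 9*n - 8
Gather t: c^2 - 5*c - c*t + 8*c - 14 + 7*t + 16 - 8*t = c^2 + 3*c + t*(-c - 1) + 2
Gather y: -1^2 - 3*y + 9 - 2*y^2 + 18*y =-2*y^2 + 15*y + 8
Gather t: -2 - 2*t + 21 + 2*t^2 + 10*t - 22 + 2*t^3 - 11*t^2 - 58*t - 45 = 2*t^3 - 9*t^2 - 50*t - 48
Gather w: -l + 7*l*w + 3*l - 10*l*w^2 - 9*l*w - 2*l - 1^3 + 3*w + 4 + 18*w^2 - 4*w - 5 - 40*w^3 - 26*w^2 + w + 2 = -2*l*w - 40*w^3 + w^2*(-10*l - 8)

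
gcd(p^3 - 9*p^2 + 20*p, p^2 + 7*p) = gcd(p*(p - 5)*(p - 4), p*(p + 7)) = p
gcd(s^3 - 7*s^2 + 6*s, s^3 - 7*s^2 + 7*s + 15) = 1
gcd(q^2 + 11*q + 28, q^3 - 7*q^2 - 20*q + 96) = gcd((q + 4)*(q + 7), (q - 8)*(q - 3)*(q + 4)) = q + 4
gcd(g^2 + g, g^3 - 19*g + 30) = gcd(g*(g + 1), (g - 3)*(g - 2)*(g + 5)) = 1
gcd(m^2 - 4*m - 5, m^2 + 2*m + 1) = m + 1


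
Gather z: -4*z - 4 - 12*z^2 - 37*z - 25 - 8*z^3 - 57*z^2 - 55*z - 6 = -8*z^3 - 69*z^2 - 96*z - 35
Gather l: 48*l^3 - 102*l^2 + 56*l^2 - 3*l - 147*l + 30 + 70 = 48*l^3 - 46*l^2 - 150*l + 100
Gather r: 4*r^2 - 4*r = 4*r^2 - 4*r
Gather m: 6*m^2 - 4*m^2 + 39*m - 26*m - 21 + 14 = 2*m^2 + 13*m - 7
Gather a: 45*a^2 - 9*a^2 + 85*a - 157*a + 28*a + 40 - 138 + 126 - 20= 36*a^2 - 44*a + 8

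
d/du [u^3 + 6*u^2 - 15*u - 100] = 3*u^2 + 12*u - 15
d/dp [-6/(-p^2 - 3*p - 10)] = 6*(-2*p - 3)/(p^2 + 3*p + 10)^2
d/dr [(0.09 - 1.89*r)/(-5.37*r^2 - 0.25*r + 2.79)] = (-10.1493*r^2 + 0.9666*r - 5.2506)/(28.8369*r^4 + 2.685*r^3 - 29.9021*r^2 - 1.395*r + 7.7841)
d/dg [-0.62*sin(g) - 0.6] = -0.62*cos(g)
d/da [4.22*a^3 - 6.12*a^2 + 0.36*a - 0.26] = 12.66*a^2 - 12.24*a + 0.36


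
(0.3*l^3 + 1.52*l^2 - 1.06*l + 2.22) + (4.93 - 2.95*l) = 0.3*l^3 + 1.52*l^2 - 4.01*l + 7.15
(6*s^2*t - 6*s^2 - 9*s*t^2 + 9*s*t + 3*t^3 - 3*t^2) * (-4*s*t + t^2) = -24*s^3*t^2 + 24*s^3*t + 42*s^2*t^3 - 42*s^2*t^2 - 21*s*t^4 + 21*s*t^3 + 3*t^5 - 3*t^4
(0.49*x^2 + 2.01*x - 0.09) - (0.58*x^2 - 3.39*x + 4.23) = -0.09*x^2 + 5.4*x - 4.32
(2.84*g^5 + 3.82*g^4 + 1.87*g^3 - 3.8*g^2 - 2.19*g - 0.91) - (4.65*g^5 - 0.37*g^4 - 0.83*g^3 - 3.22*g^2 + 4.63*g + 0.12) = -1.81*g^5 + 4.19*g^4 + 2.7*g^3 - 0.58*g^2 - 6.82*g - 1.03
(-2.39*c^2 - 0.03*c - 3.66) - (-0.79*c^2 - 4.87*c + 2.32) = -1.6*c^2 + 4.84*c - 5.98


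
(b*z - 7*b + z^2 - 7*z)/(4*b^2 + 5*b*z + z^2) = (z - 7)/(4*b + z)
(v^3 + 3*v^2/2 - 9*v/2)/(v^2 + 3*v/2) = (2*v^2 + 3*v - 9)/(2*v + 3)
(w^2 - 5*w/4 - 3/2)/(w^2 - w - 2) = (w + 3/4)/(w + 1)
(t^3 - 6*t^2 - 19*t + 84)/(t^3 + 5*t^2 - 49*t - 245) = (t^2 + t - 12)/(t^2 + 12*t + 35)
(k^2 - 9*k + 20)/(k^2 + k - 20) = (k - 5)/(k + 5)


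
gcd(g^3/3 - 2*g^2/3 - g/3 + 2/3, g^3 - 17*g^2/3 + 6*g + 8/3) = g - 2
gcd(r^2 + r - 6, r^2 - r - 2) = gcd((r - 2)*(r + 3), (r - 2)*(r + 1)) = r - 2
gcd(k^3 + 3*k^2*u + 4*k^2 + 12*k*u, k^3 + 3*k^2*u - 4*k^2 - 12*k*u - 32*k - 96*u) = k^2 + 3*k*u + 4*k + 12*u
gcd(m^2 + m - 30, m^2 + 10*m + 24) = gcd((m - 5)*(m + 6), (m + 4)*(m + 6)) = m + 6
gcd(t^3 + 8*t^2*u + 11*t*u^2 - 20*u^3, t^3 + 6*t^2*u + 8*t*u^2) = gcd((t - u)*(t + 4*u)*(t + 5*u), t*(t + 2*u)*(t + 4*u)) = t + 4*u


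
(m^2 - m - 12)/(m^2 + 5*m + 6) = (m - 4)/(m + 2)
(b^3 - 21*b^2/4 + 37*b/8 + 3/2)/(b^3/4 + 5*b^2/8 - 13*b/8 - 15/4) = (8*b^3 - 42*b^2 + 37*b + 12)/(2*b^3 + 5*b^2 - 13*b - 30)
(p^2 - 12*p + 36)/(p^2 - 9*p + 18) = (p - 6)/(p - 3)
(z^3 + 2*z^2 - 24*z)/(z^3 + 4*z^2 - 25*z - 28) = z*(z + 6)/(z^2 + 8*z + 7)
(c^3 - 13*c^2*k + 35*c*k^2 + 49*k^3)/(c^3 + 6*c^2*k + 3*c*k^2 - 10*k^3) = (c^3 - 13*c^2*k + 35*c*k^2 + 49*k^3)/(c^3 + 6*c^2*k + 3*c*k^2 - 10*k^3)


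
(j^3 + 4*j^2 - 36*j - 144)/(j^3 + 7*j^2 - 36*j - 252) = (j + 4)/(j + 7)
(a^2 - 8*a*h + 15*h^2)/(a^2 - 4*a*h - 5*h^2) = (a - 3*h)/(a + h)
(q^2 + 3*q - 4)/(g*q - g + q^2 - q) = (q + 4)/(g + q)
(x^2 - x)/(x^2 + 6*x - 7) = x/(x + 7)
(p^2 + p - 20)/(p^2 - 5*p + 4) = (p + 5)/(p - 1)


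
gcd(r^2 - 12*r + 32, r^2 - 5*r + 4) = r - 4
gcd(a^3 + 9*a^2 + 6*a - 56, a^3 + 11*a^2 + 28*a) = a^2 + 11*a + 28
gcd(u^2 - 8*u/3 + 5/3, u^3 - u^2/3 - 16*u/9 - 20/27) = u - 5/3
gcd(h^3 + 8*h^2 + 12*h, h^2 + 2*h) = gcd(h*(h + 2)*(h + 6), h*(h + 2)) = h^2 + 2*h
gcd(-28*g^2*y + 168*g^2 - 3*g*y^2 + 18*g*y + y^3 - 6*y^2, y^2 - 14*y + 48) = y - 6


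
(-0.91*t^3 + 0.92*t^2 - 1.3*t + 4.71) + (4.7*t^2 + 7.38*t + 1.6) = -0.91*t^3 + 5.62*t^2 + 6.08*t + 6.31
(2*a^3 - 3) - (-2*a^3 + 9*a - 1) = 4*a^3 - 9*a - 2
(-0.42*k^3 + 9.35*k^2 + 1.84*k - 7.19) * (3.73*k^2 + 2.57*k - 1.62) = -1.5666*k^5 + 33.7961*k^4 + 31.5731*k^3 - 37.2369*k^2 - 21.4591*k + 11.6478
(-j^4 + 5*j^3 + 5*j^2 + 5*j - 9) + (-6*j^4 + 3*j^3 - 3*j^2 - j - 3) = -7*j^4 + 8*j^3 + 2*j^2 + 4*j - 12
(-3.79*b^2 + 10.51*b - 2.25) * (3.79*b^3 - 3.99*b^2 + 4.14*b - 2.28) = -14.3641*b^5 + 54.955*b^4 - 66.153*b^3 + 61.1301*b^2 - 33.2778*b + 5.13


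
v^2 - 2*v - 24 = (v - 6)*(v + 4)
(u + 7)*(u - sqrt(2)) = u^2 - sqrt(2)*u + 7*u - 7*sqrt(2)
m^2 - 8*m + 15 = (m - 5)*(m - 3)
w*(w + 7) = w^2 + 7*w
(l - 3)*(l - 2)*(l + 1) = l^3 - 4*l^2 + l + 6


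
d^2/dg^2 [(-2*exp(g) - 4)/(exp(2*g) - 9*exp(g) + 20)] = 2*(-exp(4*g) - 17*exp(3*g) + 174*exp(2*g) - 182*exp(g) - 760)*exp(g)/(exp(6*g) - 27*exp(5*g) + 303*exp(4*g) - 1809*exp(3*g) + 6060*exp(2*g) - 10800*exp(g) + 8000)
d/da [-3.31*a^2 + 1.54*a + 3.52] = 1.54 - 6.62*a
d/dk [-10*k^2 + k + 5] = 1 - 20*k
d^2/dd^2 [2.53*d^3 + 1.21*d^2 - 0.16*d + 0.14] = 15.18*d + 2.42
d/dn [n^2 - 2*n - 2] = 2*n - 2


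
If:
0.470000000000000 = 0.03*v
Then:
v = 15.67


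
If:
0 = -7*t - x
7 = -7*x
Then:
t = 1/7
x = -1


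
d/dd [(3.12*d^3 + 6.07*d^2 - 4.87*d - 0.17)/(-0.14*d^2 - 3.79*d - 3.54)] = (-0.4368*d^4 - 23.6496*d^3 - 56.8215*d^2 - 43.0232*d + 16.5955)/(0.0196*d^4 + 1.0612*d^3 + 15.3553*d^2 + 26.8332*d + 12.5316)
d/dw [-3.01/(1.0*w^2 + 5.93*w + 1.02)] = (6.02*w + 17.8493)/(1.0*w^2 + 5.93*w + 1.02)^2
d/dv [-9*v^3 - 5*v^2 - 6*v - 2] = -27*v^2 - 10*v - 6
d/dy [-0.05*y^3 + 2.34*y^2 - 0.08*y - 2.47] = -0.15*y^2 + 4.68*y - 0.08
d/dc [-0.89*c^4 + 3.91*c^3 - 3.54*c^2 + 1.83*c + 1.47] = -3.56*c^3 + 11.73*c^2 - 7.08*c + 1.83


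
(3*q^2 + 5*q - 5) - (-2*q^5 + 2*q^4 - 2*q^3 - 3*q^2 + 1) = 2*q^5 - 2*q^4 + 2*q^3 + 6*q^2 + 5*q - 6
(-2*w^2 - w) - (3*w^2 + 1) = -5*w^2 - w - 1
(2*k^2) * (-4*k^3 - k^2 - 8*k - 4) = -8*k^5 - 2*k^4 - 16*k^3 - 8*k^2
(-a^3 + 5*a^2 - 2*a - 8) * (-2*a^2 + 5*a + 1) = 2*a^5 - 15*a^4 + 28*a^3 + 11*a^2 - 42*a - 8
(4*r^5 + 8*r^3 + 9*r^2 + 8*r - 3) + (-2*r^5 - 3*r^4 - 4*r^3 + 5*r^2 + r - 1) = 2*r^5 - 3*r^4 + 4*r^3 + 14*r^2 + 9*r - 4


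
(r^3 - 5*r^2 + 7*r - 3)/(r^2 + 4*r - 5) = (r^2 - 4*r + 3)/(r + 5)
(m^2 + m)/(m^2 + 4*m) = (m + 1)/(m + 4)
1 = 1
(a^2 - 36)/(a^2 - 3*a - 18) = (a + 6)/(a + 3)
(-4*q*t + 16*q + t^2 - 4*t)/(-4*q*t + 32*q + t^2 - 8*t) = (t - 4)/(t - 8)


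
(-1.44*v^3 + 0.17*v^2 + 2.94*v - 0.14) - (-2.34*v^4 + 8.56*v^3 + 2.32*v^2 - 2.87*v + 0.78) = 2.34*v^4 - 10.0*v^3 - 2.15*v^2 + 5.81*v - 0.92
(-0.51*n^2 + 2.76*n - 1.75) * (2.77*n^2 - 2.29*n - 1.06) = -1.4127*n^4 + 8.8131*n^3 - 10.6273*n^2 + 1.0819*n + 1.855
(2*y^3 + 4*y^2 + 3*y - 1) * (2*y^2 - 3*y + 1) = 4*y^5 + 2*y^4 - 4*y^3 - 7*y^2 + 6*y - 1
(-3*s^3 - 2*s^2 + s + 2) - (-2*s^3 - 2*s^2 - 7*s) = -s^3 + 8*s + 2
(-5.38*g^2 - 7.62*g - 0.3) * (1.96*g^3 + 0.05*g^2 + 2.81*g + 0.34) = -10.5448*g^5 - 15.2042*g^4 - 16.0868*g^3 - 23.2564*g^2 - 3.4338*g - 0.102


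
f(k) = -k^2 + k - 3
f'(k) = 1 - 2*k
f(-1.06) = -5.18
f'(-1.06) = 3.12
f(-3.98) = -22.82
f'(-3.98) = 8.96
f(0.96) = -2.96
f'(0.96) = -0.92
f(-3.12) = -15.85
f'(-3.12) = 7.24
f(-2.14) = -9.72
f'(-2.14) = 5.28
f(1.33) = -3.44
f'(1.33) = -1.66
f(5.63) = -29.07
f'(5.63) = -10.26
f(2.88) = -8.41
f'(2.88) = -4.76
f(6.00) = -33.00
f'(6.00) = -11.00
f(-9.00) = -93.00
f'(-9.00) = 19.00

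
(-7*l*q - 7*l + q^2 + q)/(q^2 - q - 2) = (-7*l + q)/(q - 2)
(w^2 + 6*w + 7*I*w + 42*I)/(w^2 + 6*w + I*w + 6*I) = (w + 7*I)/(w + I)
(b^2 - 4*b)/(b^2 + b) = (b - 4)/(b + 1)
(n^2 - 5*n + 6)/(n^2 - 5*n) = (n^2 - 5*n + 6)/(n*(n - 5))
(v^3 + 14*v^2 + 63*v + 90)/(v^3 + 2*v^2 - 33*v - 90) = (v + 6)/(v - 6)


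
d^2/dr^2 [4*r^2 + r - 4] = 8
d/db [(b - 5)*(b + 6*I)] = 2*b - 5 + 6*I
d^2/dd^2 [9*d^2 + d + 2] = 18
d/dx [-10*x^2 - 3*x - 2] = -20*x - 3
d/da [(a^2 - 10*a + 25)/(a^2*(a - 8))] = (-a^3 + 20*a^2 - 155*a + 400)/(a^3*(a^2 - 16*a + 64))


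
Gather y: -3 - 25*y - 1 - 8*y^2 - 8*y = -8*y^2 - 33*y - 4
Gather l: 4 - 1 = 3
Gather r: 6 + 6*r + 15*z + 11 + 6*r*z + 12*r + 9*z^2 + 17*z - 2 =r*(6*z + 18) + 9*z^2 + 32*z + 15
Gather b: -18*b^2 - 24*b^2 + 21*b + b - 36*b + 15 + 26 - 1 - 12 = -42*b^2 - 14*b + 28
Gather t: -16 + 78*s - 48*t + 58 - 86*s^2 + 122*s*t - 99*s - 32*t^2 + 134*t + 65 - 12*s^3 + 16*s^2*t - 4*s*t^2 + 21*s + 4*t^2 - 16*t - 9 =-12*s^3 - 86*s^2 + t^2*(-4*s - 28) + t*(16*s^2 + 122*s + 70) + 98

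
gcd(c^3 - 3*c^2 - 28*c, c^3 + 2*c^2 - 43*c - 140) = c^2 - 3*c - 28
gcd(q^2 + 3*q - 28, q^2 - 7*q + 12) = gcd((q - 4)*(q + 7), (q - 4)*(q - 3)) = q - 4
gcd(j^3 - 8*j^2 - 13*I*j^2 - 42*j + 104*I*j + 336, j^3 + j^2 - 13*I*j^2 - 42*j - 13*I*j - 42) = j^2 - 13*I*j - 42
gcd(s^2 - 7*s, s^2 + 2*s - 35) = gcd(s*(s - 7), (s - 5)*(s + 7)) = 1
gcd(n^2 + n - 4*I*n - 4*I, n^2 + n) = n + 1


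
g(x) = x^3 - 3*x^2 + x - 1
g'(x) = 3*x^2 - 6*x + 1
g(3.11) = 3.17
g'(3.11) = 11.36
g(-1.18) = -8.00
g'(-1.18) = 12.26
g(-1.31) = -9.71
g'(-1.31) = 14.01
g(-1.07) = -6.73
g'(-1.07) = 10.85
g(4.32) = 27.95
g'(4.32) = 31.07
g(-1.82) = -18.79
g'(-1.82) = 21.86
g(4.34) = 28.58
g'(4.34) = 31.47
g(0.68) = -1.39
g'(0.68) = -1.69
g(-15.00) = -4066.00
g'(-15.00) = 766.00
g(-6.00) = -331.00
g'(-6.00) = 145.00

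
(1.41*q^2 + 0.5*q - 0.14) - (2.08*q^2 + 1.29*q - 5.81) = -0.67*q^2 - 0.79*q + 5.67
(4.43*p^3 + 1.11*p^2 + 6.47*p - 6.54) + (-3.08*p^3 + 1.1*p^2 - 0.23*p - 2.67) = 1.35*p^3 + 2.21*p^2 + 6.24*p - 9.21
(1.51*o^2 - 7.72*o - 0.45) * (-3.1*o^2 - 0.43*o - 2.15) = -4.681*o^4 + 23.2827*o^3 + 1.4681*o^2 + 16.7915*o + 0.9675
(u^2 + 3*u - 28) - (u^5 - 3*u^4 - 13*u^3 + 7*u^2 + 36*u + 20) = -u^5 + 3*u^4 + 13*u^3 - 6*u^2 - 33*u - 48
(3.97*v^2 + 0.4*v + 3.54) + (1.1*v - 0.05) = 3.97*v^2 + 1.5*v + 3.49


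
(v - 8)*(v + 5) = v^2 - 3*v - 40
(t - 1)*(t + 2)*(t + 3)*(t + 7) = t^4 + 11*t^3 + 29*t^2 + t - 42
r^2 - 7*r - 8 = (r - 8)*(r + 1)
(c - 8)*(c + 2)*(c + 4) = c^3 - 2*c^2 - 40*c - 64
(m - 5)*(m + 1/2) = m^2 - 9*m/2 - 5/2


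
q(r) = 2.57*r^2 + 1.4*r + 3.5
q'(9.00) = 47.66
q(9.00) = 224.27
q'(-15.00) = -75.70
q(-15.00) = 560.75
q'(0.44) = 3.66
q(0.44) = 4.61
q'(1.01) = 6.59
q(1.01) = 7.54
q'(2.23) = 12.86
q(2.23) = 19.40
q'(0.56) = 4.28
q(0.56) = 5.09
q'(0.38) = 3.35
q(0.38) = 4.40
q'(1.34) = 8.29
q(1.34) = 9.99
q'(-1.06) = -4.05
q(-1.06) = 4.90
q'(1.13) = 7.21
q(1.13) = 8.36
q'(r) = 5.14*r + 1.4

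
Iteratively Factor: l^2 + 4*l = (l)*(l + 4)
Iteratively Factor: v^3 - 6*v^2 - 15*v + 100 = (v - 5)*(v^2 - v - 20) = (v - 5)*(v + 4)*(v - 5)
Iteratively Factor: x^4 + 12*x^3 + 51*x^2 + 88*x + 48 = (x + 4)*(x^3 + 8*x^2 + 19*x + 12) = (x + 3)*(x + 4)*(x^2 + 5*x + 4) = (x + 1)*(x + 3)*(x + 4)*(x + 4)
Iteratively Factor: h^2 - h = (h - 1)*(h)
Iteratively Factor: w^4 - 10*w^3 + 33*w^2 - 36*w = (w)*(w^3 - 10*w^2 + 33*w - 36) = w*(w - 3)*(w^2 - 7*w + 12) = w*(w - 3)^2*(w - 4)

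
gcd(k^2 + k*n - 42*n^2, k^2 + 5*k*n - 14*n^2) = k + 7*n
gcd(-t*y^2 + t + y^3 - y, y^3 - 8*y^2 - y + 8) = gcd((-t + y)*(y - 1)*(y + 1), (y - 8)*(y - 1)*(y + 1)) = y^2 - 1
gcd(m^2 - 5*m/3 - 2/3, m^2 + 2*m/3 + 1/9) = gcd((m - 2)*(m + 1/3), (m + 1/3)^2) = m + 1/3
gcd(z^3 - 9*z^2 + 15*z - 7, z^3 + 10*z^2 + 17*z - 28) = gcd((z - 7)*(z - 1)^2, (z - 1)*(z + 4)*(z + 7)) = z - 1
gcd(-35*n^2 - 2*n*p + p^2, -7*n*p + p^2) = -7*n + p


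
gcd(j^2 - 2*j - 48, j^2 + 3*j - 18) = j + 6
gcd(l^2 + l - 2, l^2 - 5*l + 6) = 1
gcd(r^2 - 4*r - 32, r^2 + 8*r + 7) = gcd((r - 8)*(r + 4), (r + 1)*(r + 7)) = 1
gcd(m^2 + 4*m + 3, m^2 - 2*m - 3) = m + 1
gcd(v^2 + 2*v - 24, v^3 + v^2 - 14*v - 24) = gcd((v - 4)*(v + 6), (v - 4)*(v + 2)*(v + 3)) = v - 4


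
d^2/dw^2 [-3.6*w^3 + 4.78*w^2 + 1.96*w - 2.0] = 9.56 - 21.6*w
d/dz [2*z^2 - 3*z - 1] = 4*z - 3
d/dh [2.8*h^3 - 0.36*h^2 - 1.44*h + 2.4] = 8.4*h^2 - 0.72*h - 1.44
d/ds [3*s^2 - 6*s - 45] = 6*s - 6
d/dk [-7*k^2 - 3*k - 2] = -14*k - 3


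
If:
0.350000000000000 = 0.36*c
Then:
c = 0.97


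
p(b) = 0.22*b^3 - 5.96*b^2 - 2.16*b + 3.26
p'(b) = 0.66*b^2 - 11.92*b - 2.16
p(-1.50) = -7.65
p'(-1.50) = 17.20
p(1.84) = -19.52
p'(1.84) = -21.86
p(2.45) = -34.57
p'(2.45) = -27.40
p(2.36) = -32.14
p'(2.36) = -26.62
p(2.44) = -34.30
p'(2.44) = -27.32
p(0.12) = 2.92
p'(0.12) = -3.58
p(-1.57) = -8.89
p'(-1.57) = 18.18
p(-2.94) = -47.50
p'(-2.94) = 38.59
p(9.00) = -338.56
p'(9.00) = -55.98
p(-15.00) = -2047.84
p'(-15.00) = 325.14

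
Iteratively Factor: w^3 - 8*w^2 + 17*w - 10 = (w - 1)*(w^2 - 7*w + 10) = (w - 5)*(w - 1)*(w - 2)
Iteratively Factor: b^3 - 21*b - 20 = (b - 5)*(b^2 + 5*b + 4) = (b - 5)*(b + 4)*(b + 1)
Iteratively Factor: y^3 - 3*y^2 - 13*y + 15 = (y + 3)*(y^2 - 6*y + 5) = (y - 5)*(y + 3)*(y - 1)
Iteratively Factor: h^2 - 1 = (h - 1)*(h + 1)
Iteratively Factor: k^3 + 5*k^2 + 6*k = (k)*(k^2 + 5*k + 6) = k*(k + 3)*(k + 2)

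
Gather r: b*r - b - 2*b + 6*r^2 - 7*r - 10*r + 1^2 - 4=-3*b + 6*r^2 + r*(b - 17) - 3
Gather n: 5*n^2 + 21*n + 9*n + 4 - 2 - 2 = 5*n^2 + 30*n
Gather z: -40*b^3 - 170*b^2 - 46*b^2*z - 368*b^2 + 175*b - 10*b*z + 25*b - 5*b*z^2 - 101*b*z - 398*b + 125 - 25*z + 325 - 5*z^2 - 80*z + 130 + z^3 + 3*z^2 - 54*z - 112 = -40*b^3 - 538*b^2 - 198*b + z^3 + z^2*(-5*b - 2) + z*(-46*b^2 - 111*b - 159) + 468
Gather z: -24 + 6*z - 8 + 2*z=8*z - 32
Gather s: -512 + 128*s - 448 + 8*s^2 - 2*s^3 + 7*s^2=-2*s^3 + 15*s^2 + 128*s - 960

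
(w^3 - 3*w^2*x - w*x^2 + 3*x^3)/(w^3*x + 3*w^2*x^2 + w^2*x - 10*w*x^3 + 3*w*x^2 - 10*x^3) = (w^3 - 3*w^2*x - w*x^2 + 3*x^3)/(x*(w^3 + 3*w^2*x + w^2 - 10*w*x^2 + 3*w*x - 10*x^2))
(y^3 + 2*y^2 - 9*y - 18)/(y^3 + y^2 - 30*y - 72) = (y^2 - y - 6)/(y^2 - 2*y - 24)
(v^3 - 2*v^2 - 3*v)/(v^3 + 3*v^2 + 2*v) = (v - 3)/(v + 2)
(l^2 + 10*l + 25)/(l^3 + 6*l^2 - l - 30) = (l + 5)/(l^2 + l - 6)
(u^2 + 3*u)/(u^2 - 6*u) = (u + 3)/(u - 6)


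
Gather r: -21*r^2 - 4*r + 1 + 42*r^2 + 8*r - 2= 21*r^2 + 4*r - 1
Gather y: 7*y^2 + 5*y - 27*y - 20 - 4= 7*y^2 - 22*y - 24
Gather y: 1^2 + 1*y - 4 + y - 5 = 2*y - 8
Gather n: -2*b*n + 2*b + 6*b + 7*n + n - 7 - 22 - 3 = 8*b + n*(8 - 2*b) - 32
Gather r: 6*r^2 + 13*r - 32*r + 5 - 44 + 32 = 6*r^2 - 19*r - 7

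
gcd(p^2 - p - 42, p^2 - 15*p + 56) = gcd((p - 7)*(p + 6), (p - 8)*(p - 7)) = p - 7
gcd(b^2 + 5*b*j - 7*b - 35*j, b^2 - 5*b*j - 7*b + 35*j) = b - 7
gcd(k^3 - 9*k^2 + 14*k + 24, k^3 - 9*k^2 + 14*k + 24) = k^3 - 9*k^2 + 14*k + 24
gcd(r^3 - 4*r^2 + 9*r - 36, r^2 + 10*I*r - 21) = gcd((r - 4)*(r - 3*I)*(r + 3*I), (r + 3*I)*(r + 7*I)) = r + 3*I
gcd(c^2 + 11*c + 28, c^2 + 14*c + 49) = c + 7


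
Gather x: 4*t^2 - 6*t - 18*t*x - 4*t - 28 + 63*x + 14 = 4*t^2 - 10*t + x*(63 - 18*t) - 14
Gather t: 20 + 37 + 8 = 65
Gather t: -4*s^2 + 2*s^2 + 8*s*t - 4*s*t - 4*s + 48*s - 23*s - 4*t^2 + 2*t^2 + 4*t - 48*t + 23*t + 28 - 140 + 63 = -2*s^2 + 21*s - 2*t^2 + t*(4*s - 21) - 49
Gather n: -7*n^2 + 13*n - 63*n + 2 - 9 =-7*n^2 - 50*n - 7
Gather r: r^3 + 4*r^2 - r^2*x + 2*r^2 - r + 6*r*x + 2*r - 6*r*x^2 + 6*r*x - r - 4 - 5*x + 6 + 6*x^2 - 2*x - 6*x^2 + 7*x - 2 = r^3 + r^2*(6 - x) + r*(-6*x^2 + 12*x)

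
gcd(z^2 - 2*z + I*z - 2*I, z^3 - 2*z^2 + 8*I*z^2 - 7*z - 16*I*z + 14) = z^2 + z*(-2 + I) - 2*I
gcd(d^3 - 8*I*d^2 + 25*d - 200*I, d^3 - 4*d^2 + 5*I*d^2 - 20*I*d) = d + 5*I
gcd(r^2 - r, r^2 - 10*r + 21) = 1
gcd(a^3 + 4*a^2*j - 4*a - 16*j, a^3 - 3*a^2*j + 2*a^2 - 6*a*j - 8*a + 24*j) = a - 2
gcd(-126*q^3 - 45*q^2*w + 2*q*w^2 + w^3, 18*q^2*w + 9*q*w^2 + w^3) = 18*q^2 + 9*q*w + w^2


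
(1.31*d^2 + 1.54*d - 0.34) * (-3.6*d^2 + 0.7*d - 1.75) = -4.716*d^4 - 4.627*d^3 + 0.00950000000000006*d^2 - 2.933*d + 0.595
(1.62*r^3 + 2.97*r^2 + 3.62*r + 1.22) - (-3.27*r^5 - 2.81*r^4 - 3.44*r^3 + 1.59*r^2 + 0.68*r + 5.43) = 3.27*r^5 + 2.81*r^4 + 5.06*r^3 + 1.38*r^2 + 2.94*r - 4.21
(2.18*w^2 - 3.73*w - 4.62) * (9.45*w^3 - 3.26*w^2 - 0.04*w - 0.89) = 20.601*w^5 - 42.3553*w^4 - 31.5864*w^3 + 13.2702*w^2 + 3.5045*w + 4.1118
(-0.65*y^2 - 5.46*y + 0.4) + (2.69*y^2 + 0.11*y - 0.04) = 2.04*y^2 - 5.35*y + 0.36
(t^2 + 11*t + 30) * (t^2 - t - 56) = t^4 + 10*t^3 - 37*t^2 - 646*t - 1680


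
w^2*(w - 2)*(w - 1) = w^4 - 3*w^3 + 2*w^2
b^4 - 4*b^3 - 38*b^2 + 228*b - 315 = (b - 5)*(b - 3)^2*(b + 7)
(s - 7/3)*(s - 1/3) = s^2 - 8*s/3 + 7/9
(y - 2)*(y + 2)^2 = y^3 + 2*y^2 - 4*y - 8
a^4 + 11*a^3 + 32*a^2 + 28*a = a*(a + 2)^2*(a + 7)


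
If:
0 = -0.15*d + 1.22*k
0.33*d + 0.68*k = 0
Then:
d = 0.00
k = 0.00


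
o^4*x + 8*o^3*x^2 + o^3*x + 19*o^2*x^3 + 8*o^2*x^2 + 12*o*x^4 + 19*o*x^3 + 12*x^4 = (o + x)*(o + 3*x)*(o + 4*x)*(o*x + x)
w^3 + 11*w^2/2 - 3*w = w*(w - 1/2)*(w + 6)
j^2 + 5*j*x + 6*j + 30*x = (j + 6)*(j + 5*x)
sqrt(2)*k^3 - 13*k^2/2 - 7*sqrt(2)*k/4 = k*(k - 7*sqrt(2)/2)*(sqrt(2)*k + 1/2)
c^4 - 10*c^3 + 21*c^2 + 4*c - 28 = (c - 7)*(c - 2)^2*(c + 1)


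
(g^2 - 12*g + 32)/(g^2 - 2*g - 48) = (g - 4)/(g + 6)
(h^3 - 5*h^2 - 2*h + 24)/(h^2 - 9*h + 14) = (h^3 - 5*h^2 - 2*h + 24)/(h^2 - 9*h + 14)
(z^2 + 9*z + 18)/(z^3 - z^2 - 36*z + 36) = (z + 3)/(z^2 - 7*z + 6)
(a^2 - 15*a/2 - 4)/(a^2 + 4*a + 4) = (a^2 - 15*a/2 - 4)/(a^2 + 4*a + 4)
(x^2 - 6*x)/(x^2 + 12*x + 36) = x*(x - 6)/(x^2 + 12*x + 36)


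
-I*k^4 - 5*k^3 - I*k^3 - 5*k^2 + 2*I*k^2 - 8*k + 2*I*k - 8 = (k + 1)*(k - 4*I)*(k - 2*I)*(-I*k + 1)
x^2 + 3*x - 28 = (x - 4)*(x + 7)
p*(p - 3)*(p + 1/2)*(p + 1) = p^4 - 3*p^3/2 - 4*p^2 - 3*p/2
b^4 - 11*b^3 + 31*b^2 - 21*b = b*(b - 7)*(b - 3)*(b - 1)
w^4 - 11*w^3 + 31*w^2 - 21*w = w*(w - 7)*(w - 3)*(w - 1)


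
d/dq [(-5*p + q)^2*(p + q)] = 3*(p - q)*(5*p - q)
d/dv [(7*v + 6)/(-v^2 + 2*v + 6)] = (7*v^2 + 12*v + 30)/(v^4 - 4*v^3 - 8*v^2 + 24*v + 36)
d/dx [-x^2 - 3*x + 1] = -2*x - 3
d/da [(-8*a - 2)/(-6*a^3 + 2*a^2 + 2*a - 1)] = 4*(-24*a^3 - 5*a^2 + 2*a + 3)/(36*a^6 - 24*a^5 - 20*a^4 + 20*a^3 - 4*a + 1)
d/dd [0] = 0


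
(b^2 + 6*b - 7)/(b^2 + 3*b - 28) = (b - 1)/(b - 4)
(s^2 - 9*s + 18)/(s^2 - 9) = (s - 6)/(s + 3)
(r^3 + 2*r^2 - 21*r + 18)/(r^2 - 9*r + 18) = (r^2 + 5*r - 6)/(r - 6)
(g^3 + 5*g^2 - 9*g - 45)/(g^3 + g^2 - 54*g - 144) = (g^2 + 2*g - 15)/(g^2 - 2*g - 48)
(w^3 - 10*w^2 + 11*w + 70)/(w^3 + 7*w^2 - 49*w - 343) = (w^2 - 3*w - 10)/(w^2 + 14*w + 49)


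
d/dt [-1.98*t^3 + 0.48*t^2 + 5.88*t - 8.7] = -5.94*t^2 + 0.96*t + 5.88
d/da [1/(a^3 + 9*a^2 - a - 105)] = (-3*a^2 - 18*a + 1)/(a^3 + 9*a^2 - a - 105)^2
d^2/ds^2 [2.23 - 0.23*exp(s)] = -0.23*exp(s)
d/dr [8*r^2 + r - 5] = 16*r + 1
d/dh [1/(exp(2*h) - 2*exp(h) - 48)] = 2*(1 - exp(h))*exp(h)/(-exp(2*h) + 2*exp(h) + 48)^2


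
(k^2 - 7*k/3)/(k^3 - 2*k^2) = (k - 7/3)/(k*(k - 2))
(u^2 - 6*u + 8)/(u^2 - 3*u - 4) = (u - 2)/(u + 1)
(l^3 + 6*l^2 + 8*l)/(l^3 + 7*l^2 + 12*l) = (l + 2)/(l + 3)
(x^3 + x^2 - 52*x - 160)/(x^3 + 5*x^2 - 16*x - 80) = (x - 8)/(x - 4)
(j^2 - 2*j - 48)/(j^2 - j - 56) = (j + 6)/(j + 7)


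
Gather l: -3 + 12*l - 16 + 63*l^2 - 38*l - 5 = 63*l^2 - 26*l - 24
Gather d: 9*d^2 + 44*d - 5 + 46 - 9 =9*d^2 + 44*d + 32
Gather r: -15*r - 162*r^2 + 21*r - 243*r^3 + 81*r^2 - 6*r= -243*r^3 - 81*r^2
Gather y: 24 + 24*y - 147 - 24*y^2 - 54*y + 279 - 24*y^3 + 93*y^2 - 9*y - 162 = -24*y^3 + 69*y^2 - 39*y - 6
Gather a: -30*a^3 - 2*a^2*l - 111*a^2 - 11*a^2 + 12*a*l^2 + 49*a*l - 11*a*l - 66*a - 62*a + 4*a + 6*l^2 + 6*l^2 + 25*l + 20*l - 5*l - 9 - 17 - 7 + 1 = -30*a^3 + a^2*(-2*l - 122) + a*(12*l^2 + 38*l - 124) + 12*l^2 + 40*l - 32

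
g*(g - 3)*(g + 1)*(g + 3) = g^4 + g^3 - 9*g^2 - 9*g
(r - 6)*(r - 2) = r^2 - 8*r + 12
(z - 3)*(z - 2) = z^2 - 5*z + 6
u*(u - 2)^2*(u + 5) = u^4 + u^3 - 16*u^2 + 20*u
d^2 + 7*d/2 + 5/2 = (d + 1)*(d + 5/2)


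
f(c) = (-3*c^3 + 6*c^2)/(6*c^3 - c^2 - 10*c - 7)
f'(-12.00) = -0.00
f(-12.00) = -0.58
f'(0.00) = 0.00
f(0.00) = 0.00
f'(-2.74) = -0.23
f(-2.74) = -0.97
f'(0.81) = -0.31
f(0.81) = -0.19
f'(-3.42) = -0.13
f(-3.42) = -0.85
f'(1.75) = -5.96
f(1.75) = 0.50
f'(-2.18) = -0.43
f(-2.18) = -1.14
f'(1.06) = -0.42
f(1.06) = -0.27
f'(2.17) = -0.37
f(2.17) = -0.09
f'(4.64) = -0.04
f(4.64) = -0.33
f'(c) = (-9*c^2 + 12*c)/(6*c^3 - c^2 - 10*c - 7) + (-3*c^3 + 6*c^2)*(-18*c^2 + 2*c + 10)/(6*c^3 - c^2 - 10*c - 7)^2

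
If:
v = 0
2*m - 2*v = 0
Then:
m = 0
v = 0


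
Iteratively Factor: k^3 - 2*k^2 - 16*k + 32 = (k - 4)*(k^2 + 2*k - 8) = (k - 4)*(k + 4)*(k - 2)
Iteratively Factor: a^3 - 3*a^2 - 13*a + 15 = (a + 3)*(a^2 - 6*a + 5) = (a - 5)*(a + 3)*(a - 1)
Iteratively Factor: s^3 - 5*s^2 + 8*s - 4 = (s - 2)*(s^2 - 3*s + 2) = (s - 2)*(s - 1)*(s - 2)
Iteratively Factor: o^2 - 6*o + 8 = (o - 4)*(o - 2)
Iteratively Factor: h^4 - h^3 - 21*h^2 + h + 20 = (h + 4)*(h^3 - 5*h^2 - h + 5) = (h - 1)*(h + 4)*(h^2 - 4*h - 5) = (h - 5)*(h - 1)*(h + 4)*(h + 1)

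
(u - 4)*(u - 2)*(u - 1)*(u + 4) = u^4 - 3*u^3 - 14*u^2 + 48*u - 32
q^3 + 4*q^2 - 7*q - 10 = (q - 2)*(q + 1)*(q + 5)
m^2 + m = m*(m + 1)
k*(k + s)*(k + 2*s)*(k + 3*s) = k^4 + 6*k^3*s + 11*k^2*s^2 + 6*k*s^3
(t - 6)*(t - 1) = t^2 - 7*t + 6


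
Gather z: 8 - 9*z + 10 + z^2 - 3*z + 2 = z^2 - 12*z + 20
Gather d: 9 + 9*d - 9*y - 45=9*d - 9*y - 36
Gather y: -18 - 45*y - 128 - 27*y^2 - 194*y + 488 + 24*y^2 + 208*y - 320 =-3*y^2 - 31*y + 22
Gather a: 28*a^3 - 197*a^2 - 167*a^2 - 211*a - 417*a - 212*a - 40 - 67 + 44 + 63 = 28*a^3 - 364*a^2 - 840*a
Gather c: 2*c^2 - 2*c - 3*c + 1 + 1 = 2*c^2 - 5*c + 2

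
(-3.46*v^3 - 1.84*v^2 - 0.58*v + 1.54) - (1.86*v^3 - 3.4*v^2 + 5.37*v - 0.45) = -5.32*v^3 + 1.56*v^2 - 5.95*v + 1.99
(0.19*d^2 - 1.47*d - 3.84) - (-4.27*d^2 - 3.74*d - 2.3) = 4.46*d^2 + 2.27*d - 1.54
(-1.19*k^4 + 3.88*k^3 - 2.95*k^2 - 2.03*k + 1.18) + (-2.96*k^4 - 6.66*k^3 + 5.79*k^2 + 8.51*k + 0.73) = -4.15*k^4 - 2.78*k^3 + 2.84*k^2 + 6.48*k + 1.91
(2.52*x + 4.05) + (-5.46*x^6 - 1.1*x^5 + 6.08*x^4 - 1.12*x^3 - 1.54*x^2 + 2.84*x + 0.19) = -5.46*x^6 - 1.1*x^5 + 6.08*x^4 - 1.12*x^3 - 1.54*x^2 + 5.36*x + 4.24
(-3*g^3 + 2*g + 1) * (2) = -6*g^3 + 4*g + 2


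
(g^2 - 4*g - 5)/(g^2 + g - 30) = (g + 1)/(g + 6)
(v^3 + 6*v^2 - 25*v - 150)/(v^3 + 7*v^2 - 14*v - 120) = (v - 5)/(v - 4)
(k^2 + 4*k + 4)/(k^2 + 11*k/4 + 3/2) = 4*(k + 2)/(4*k + 3)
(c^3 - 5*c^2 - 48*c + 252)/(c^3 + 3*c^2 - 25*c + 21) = (c^2 - 12*c + 36)/(c^2 - 4*c + 3)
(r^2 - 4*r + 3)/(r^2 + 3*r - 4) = (r - 3)/(r + 4)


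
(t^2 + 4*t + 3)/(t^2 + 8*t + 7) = (t + 3)/(t + 7)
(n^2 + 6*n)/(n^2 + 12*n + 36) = n/(n + 6)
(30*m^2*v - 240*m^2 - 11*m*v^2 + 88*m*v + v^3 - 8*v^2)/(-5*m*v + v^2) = -6*m + 48*m/v + v - 8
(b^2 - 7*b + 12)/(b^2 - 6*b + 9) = (b - 4)/(b - 3)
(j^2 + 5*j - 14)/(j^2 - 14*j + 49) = (j^2 + 5*j - 14)/(j^2 - 14*j + 49)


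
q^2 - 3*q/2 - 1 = (q - 2)*(q + 1/2)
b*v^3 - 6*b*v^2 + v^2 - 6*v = v*(v - 6)*(b*v + 1)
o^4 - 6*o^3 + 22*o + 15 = (o - 5)*(o - 3)*(o + 1)^2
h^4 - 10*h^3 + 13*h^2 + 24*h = h*(h - 8)*(h - 3)*(h + 1)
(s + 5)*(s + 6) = s^2 + 11*s + 30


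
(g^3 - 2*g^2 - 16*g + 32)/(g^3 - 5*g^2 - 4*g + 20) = (g^2 - 16)/(g^2 - 3*g - 10)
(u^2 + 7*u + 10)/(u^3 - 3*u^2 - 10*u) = (u + 5)/(u*(u - 5))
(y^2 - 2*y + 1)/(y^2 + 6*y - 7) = (y - 1)/(y + 7)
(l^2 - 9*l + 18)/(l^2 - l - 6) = (l - 6)/(l + 2)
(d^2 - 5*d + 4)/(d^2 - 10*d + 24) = (d - 1)/(d - 6)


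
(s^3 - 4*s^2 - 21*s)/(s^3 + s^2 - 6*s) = (s - 7)/(s - 2)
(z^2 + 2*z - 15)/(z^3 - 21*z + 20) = (z - 3)/(z^2 - 5*z + 4)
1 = 1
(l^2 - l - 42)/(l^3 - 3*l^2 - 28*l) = (l + 6)/(l*(l + 4))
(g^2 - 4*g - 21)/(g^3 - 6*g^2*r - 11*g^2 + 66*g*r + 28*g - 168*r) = (-g - 3)/(-g^2 + 6*g*r + 4*g - 24*r)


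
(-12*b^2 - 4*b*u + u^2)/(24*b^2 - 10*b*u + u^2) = (2*b + u)/(-4*b + u)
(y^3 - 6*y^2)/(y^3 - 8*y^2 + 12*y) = y/(y - 2)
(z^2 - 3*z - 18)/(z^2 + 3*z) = (z - 6)/z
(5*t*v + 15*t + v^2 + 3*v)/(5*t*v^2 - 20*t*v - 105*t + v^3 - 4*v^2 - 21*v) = 1/(v - 7)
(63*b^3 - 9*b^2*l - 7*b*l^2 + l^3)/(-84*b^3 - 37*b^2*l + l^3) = (-3*b + l)/(4*b + l)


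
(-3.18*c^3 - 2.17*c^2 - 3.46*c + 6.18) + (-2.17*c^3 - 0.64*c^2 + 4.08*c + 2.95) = -5.35*c^3 - 2.81*c^2 + 0.62*c + 9.13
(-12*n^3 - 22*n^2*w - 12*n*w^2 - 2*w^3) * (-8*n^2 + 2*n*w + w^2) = 96*n^5 + 152*n^4*w + 40*n^3*w^2 - 30*n^2*w^3 - 16*n*w^4 - 2*w^5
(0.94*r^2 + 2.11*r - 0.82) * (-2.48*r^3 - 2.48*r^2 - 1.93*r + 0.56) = -2.3312*r^5 - 7.564*r^4 - 5.0134*r^3 - 1.5123*r^2 + 2.7642*r - 0.4592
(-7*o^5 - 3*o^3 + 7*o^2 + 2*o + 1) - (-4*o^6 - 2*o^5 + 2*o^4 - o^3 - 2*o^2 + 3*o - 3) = 4*o^6 - 5*o^5 - 2*o^4 - 2*o^3 + 9*o^2 - o + 4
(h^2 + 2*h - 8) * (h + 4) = h^3 + 6*h^2 - 32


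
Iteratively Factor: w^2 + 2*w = (w + 2)*(w)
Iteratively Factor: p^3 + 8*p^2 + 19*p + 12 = (p + 1)*(p^2 + 7*p + 12) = (p + 1)*(p + 4)*(p + 3)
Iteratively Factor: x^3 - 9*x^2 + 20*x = (x - 4)*(x^2 - 5*x) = x*(x - 4)*(x - 5)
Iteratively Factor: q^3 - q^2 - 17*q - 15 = (q - 5)*(q^2 + 4*q + 3) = (q - 5)*(q + 1)*(q + 3)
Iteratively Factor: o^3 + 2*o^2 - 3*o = (o + 3)*(o^2 - o) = (o - 1)*(o + 3)*(o)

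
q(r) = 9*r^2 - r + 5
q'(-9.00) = -163.00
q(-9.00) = 743.00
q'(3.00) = 53.00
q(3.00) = 83.00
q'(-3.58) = -65.44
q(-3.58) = 123.93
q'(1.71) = 29.78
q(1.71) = 29.61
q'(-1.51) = -28.18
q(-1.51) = 27.03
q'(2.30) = 40.40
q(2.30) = 50.31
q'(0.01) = -0.82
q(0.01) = 4.99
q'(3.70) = 65.60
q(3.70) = 124.51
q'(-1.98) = -36.64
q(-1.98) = 42.26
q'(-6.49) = -117.82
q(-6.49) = 390.57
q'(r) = 18*r - 1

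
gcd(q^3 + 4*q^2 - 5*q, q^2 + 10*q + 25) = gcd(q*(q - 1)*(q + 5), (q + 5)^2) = q + 5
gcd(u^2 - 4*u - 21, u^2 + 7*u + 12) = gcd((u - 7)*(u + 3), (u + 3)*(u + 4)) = u + 3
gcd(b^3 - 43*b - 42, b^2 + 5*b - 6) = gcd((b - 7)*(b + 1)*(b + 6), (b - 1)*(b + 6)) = b + 6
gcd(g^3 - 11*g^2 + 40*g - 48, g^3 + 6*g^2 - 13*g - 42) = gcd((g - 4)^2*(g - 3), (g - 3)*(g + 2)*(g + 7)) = g - 3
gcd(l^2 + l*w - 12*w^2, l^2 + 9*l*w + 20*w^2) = l + 4*w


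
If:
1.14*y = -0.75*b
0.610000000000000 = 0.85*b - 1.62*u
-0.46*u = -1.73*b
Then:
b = -0.12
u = -0.44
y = 0.08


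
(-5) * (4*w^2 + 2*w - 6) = -20*w^2 - 10*w + 30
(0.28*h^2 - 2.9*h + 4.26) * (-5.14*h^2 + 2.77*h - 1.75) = -1.4392*h^4 + 15.6816*h^3 - 30.4194*h^2 + 16.8752*h - 7.455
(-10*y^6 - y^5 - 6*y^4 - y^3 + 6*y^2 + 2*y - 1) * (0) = 0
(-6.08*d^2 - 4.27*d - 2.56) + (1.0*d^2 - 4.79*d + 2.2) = -5.08*d^2 - 9.06*d - 0.36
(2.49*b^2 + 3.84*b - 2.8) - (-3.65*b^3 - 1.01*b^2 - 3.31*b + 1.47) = 3.65*b^3 + 3.5*b^2 + 7.15*b - 4.27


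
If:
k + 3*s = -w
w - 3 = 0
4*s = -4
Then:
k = 0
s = -1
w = 3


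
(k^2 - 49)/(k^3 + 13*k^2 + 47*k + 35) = (k - 7)/(k^2 + 6*k + 5)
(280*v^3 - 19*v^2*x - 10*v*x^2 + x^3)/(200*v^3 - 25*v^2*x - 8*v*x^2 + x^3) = (-7*v + x)/(-5*v + x)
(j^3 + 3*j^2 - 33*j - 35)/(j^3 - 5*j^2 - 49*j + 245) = (j + 1)/(j - 7)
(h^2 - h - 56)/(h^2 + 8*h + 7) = (h - 8)/(h + 1)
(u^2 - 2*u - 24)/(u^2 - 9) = (u^2 - 2*u - 24)/(u^2 - 9)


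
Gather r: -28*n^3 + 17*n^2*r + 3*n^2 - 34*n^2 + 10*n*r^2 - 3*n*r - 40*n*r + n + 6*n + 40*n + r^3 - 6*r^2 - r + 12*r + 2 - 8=-28*n^3 - 31*n^2 + 47*n + r^3 + r^2*(10*n - 6) + r*(17*n^2 - 43*n + 11) - 6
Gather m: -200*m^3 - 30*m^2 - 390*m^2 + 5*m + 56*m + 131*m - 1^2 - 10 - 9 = -200*m^3 - 420*m^2 + 192*m - 20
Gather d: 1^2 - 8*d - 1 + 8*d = 0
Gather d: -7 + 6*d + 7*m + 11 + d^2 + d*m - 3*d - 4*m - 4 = d^2 + d*(m + 3) + 3*m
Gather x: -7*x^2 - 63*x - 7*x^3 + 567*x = -7*x^3 - 7*x^2 + 504*x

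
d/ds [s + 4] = 1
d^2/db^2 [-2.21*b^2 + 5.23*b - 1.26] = -4.42000000000000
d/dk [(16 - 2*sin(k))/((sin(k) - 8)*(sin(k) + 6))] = 2*cos(k)/(sin(k) + 6)^2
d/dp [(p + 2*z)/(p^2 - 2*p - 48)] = (p^2 - 2*p - 2*(p - 1)*(p + 2*z) - 48)/(-p^2 + 2*p + 48)^2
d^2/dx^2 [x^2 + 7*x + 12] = 2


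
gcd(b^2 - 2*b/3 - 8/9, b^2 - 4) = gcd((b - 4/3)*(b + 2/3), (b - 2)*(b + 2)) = 1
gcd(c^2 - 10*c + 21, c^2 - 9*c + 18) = c - 3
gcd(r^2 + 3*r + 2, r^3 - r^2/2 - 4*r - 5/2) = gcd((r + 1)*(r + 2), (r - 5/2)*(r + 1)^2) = r + 1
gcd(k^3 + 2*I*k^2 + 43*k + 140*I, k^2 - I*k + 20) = k + 4*I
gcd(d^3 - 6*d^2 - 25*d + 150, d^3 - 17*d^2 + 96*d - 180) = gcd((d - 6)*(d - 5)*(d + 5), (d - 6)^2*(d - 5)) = d^2 - 11*d + 30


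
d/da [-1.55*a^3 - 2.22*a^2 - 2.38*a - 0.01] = -4.65*a^2 - 4.44*a - 2.38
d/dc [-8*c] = -8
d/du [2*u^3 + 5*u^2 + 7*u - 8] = 6*u^2 + 10*u + 7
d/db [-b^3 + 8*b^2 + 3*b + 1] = -3*b^2 + 16*b + 3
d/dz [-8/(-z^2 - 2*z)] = 16*(-z - 1)/(z^2*(z + 2)^2)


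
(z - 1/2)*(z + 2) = z^2 + 3*z/2 - 1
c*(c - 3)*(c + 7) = c^3 + 4*c^2 - 21*c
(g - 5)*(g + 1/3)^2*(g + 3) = g^4 - 4*g^3/3 - 146*g^2/9 - 92*g/9 - 5/3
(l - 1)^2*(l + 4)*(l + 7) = l^4 + 9*l^3 + 7*l^2 - 45*l + 28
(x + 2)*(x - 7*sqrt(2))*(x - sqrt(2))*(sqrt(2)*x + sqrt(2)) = sqrt(2)*x^4 - 16*x^3 + 3*sqrt(2)*x^3 - 48*x^2 + 16*sqrt(2)*x^2 - 32*x + 42*sqrt(2)*x + 28*sqrt(2)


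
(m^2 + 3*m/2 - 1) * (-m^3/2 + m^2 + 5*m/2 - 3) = -m^5/2 + m^4/4 + 9*m^3/2 - m^2/4 - 7*m + 3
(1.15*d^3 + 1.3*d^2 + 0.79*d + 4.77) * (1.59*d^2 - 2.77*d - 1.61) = 1.8285*d^5 - 1.1185*d^4 - 4.1964*d^3 + 3.303*d^2 - 14.4848*d - 7.6797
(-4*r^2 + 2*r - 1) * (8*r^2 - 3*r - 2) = -32*r^4 + 28*r^3 - 6*r^2 - r + 2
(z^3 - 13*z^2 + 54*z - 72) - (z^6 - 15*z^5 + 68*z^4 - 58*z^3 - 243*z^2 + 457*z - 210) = -z^6 + 15*z^5 - 68*z^4 + 59*z^3 + 230*z^2 - 403*z + 138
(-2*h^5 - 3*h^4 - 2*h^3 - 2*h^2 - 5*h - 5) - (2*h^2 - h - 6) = -2*h^5 - 3*h^4 - 2*h^3 - 4*h^2 - 4*h + 1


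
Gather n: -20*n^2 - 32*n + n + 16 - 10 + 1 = -20*n^2 - 31*n + 7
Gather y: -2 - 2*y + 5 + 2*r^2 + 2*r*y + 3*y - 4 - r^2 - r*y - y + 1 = r^2 + r*y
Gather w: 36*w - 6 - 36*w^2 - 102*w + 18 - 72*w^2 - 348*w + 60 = -108*w^2 - 414*w + 72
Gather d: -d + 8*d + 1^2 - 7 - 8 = 7*d - 14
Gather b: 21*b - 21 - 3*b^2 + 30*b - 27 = -3*b^2 + 51*b - 48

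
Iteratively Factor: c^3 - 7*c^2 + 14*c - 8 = (c - 2)*(c^2 - 5*c + 4) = (c - 4)*(c - 2)*(c - 1)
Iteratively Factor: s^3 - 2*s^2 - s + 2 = (s - 2)*(s^2 - 1) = (s - 2)*(s + 1)*(s - 1)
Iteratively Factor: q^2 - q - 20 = (q + 4)*(q - 5)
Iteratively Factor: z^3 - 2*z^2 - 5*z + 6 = (z - 3)*(z^2 + z - 2) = (z - 3)*(z + 2)*(z - 1)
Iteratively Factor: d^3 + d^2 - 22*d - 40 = (d + 2)*(d^2 - d - 20) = (d + 2)*(d + 4)*(d - 5)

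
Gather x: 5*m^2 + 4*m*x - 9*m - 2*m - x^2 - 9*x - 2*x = 5*m^2 - 11*m - x^2 + x*(4*m - 11)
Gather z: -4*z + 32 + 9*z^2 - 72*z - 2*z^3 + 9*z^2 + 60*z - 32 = -2*z^3 + 18*z^2 - 16*z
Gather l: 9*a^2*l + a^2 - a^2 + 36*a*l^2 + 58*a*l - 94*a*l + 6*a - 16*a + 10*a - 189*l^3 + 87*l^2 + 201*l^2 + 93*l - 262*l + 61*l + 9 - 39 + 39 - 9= -189*l^3 + l^2*(36*a + 288) + l*(9*a^2 - 36*a - 108)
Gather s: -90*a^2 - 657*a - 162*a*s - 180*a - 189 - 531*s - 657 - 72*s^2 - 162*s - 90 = -90*a^2 - 837*a - 72*s^2 + s*(-162*a - 693) - 936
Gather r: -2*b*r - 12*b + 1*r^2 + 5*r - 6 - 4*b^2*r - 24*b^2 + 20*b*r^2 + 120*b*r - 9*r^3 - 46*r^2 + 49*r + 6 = -24*b^2 - 12*b - 9*r^3 + r^2*(20*b - 45) + r*(-4*b^2 + 118*b + 54)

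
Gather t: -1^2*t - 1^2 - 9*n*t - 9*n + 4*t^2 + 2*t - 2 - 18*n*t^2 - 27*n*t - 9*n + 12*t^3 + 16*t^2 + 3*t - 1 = -18*n + 12*t^3 + t^2*(20 - 18*n) + t*(4 - 36*n) - 4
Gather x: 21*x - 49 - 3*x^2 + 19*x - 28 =-3*x^2 + 40*x - 77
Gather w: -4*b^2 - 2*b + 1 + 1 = -4*b^2 - 2*b + 2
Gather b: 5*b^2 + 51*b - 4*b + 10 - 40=5*b^2 + 47*b - 30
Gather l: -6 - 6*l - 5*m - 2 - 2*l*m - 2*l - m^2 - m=l*(-2*m - 8) - m^2 - 6*m - 8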